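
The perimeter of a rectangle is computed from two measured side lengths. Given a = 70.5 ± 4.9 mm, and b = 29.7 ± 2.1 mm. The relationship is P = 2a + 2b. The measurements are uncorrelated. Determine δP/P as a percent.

Absolute uncertainties add in quadrature for a linear combination:
  (2·δa)² = 96.0;  (2·δb)² = 17.6
δP = √(114) = 10.7 mm
P = 200 mm, so δP/P = 10.7/200 = 0.0532.

5.32%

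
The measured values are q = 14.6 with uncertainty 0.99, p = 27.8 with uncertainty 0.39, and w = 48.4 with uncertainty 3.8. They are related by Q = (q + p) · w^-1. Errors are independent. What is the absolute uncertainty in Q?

0.0722

Let u = q + p = 42.4. δu = √(δq² + δp²) = √(0.980 + 0.152) = 1.06, so δu/u = 0.0251.
Q is then a monomial in u, w:
δQ/Q = √((δu/u)² + (-1·δw/w)²) = √(0.000630 + 0.00616) = 0.0824
Q = 0.876, so δQ = 0.0824 × 0.876 = 0.0722.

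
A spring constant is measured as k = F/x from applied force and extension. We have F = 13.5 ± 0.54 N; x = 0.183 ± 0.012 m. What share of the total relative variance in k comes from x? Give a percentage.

72.9%

(δk/k)² = (1·δF/F)² + (-1·δx/x)²
  F term: (1×0.0400)² = 0.00160
  x term: (-1×0.0656)² = 0.00430
Total = 0.00590. Share from x = 0.00430/0.00590 = 0.729.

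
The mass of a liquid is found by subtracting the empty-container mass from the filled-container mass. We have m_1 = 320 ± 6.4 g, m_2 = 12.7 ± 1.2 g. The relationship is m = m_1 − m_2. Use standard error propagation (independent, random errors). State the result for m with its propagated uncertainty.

m is a linear combination, so absolute uncertainties add in quadrature:
  (δm_1)² = 41.0;  (δm_2)² = 1.44
δm = √(42.4) = 6.51 g
m = 307 g.

307 ± 6.51 g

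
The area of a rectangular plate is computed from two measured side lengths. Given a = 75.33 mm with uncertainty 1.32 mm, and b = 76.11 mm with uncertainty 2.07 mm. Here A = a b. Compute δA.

Relative error in a monomial: (δA/A)² = Σ (nᵢ · δxᵢ/xᵢ)².
  (1·δa/a)² = (1×0.0175)² = 0.000307;  (1·δb/b)² = (1×0.0272)² = 0.000740
δA/A = √(0.00105) = 0.0324
A = 5733 mm^2, so δA = 0.0324 × 5733 = 185 mm^2.

185 mm^2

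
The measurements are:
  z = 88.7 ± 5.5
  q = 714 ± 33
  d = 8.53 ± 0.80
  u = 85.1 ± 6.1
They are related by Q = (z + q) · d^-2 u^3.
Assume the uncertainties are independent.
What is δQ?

Let w = z + q = 803. δw = √(δz² + δq²) = √(30.2 + 1090) = 33.5, so δw/w = 0.0417.
Q is then a monomial in w, d, u:
δQ/Q = √((δw/w)² + (-2·δd/d)² + (3·δu/u)²) = √(0.00174 + 0.0352 + 0.0462) = 0.288
Q = 6.8e+06, so δQ = 0.288 × 6.8e+06 = 1.96e+06.

1.96e+06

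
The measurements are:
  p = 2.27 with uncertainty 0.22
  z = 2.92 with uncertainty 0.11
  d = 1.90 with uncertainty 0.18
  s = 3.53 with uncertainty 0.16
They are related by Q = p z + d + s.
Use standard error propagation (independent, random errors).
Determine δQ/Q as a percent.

6.05%

Let w = p·z = 6.63. δw/w = √((1·δp/p)² + (1·δz/z)²) = √(0.00939 + 0.00142) = 0.104, so δw = 0.689.
Q = w + d + s: δQ = √(δw² + δd² + δs²) = √(0.475 + 0.0324 + 0.0256) = 0.730
Q = 12.1, so δQ/Q = 0.730/12.1 = 0.0605.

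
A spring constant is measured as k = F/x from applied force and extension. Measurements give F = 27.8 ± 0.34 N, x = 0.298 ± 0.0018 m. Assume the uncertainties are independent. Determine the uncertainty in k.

1.27 N/m

Each factor contributes (exponent × relative error)² to (δk/k)²:
  (1·δF/F)² = (1×0.0122)² = 0.000150;  (-1·δx/x)² = (-1×0.00604)² = 3.65e-05
δk/k = √(0.000186) = 0.0136
k = 93.3 N/m, so δk = 0.0136 × 93.3 = 1.27 N/m.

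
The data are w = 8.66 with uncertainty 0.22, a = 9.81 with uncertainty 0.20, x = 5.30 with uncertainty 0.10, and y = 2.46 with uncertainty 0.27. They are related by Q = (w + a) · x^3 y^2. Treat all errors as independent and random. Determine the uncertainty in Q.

3780

Let u = w + a = 18.5. δu = √(δw² + δa²) = √(0.0484 + 0.0400) = 0.297, so δu/u = 0.0161.
Q is then a monomial in u, x, y:
δQ/Q = √((δu/u)² + (3·δx/x)² + (2·δy/y)²) = √(0.000259 + 0.00320 + 0.0482) = 0.227
Q = 16600, so δQ = 0.227 × 16600 = 3780.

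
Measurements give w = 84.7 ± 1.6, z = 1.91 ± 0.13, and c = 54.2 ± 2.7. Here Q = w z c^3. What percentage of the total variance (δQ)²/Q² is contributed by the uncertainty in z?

17.0%

(δQ/Q)² = (1·δw/w)² + (1·δz/z)² + (3·δc/c)²
  w term: (1×0.0189)² = 0.000357
  z term: (1×0.0681)² = 0.00463
  c term: (3×0.0498)² = 0.0223
Total = 0.0273. Share from z = 0.00463/0.0273 = 0.170.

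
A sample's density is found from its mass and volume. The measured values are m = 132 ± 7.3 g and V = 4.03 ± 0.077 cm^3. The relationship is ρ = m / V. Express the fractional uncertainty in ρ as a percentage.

5.85%

For a monomial ρ ∝ m, V^-1, fractional errors add in quadrature:
  (1·δm/m)² = (1×0.0553)² = 0.00306;  (-1·δV/V)² = (-1×0.0191)² = 0.000365
δρ/ρ = √(0.00342) = 0.0585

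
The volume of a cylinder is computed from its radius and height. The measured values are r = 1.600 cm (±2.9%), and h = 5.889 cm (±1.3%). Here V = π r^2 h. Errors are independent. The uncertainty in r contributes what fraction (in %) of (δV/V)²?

95.2%

(δV/V)² = (2·δr/r)² + (1·δh/h)²
  r term: (2×0.0290)² = 0.00336
  h term: (1×0.0130)² = 0.000169
Total = 0.00353. Share from r = 0.00336/0.00353 = 0.952.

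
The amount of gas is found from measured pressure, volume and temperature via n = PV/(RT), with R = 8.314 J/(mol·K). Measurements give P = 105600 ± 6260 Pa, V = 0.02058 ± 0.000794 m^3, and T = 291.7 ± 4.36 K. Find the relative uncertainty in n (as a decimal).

0.0723

Since n is a product/quotient, work with relative uncertainties:
  (1·δP/P)² = (1×0.0593)² = 0.00351;  (1·δV/V)² = (1×0.0386)² = 0.00149;  (-1·δT/T)² = (-1×0.0149)² = 0.000223
δn/n = √(0.00523) = 0.0723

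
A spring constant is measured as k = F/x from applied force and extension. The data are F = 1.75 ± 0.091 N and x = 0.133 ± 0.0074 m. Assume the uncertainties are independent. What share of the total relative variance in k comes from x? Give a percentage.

53.4%

(δk/k)² = (1·δF/F)² + (-1·δx/x)²
  F term: (1×0.0520)² = 0.00270
  x term: (-1×0.0556)² = 0.00310
Total = 0.00580. Share from x = 0.00310/0.00580 = 0.534.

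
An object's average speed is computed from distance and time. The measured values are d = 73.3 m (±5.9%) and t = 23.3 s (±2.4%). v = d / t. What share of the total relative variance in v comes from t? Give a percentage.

(δv/v)² = (1·δd/d)² + (-1·δt/t)²
  d term: (1×0.0590)² = 0.00348
  t term: (-1×0.0240)² = 0.000576
Total = 0.00406. Share from t = 0.000576/0.00406 = 0.142.

14.2%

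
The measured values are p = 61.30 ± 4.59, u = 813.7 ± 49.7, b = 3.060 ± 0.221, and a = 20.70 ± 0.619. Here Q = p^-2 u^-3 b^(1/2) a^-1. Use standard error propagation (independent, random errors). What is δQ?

Products/powers → add relative errors in quadrature, weighted by exponent:
  (-2·δp/p)² = (-2×0.0749)² = 0.0224;  (-3·δu/u)² = (-3×0.0611)² = 0.0336;  (½·δb/b)² = (0.5×0.0722)² = 0.00130;  (-1·δa/a)² = (-1×0.0299)² = 0.000894
δQ/Q = √(0.0582) = 0.241
Q = 4.174e-14, so δQ = 0.241 × 4.174e-14 = 1.01e-14.

1.01e-14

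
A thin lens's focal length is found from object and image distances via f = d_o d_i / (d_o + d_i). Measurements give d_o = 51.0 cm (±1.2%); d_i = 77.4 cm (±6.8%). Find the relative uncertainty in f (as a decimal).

∂f/∂d_o = (d_i/(d_o+d_i))² = 0.363;  ∂f/∂d_i = (d_o/(d_o+d_i))² = 0.158
δf = √((∂f/∂d_o · δd_o)² + (∂f/∂d_i · δd_i)²) = √(0.0495 + 0.689) = 0.860 cm
f = 30.7 cm, so δf/f = 0.860/30.7 = 0.0280.

0.0280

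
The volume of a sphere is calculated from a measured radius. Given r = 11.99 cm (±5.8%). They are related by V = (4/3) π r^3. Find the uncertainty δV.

1260 cm^3

V is a product of powers, so relative uncertainties combine in quadrature:
  (3·δr/r)² = (3×0.0580)² = 0.0303
δV/V = √(0.0303) = 0.174
V = 7220 cm^3, so δV = 0.174 × 7220 = 1260 cm^3.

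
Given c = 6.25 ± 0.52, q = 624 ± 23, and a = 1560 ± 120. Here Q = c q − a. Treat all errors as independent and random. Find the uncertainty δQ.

Let p = c·q = 3900. δp/p = √((1·δc/c)² + (1·δq/q)²) = √(0.00692 + 0.00136) = 0.0910, so δp = 355.
Q = p − a: δQ = √(δp² + δa²) = √(1.26e+05 + 14400) = 375

375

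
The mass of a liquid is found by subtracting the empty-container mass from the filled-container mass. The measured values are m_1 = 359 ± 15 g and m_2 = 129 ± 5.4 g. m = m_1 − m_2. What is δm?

15.9 g

Absolute uncertainties add in quadrature for a linear combination:
  (δm_1)² = 225;  (δm_2)² = 29.2
δm = √(254) = 15.9 g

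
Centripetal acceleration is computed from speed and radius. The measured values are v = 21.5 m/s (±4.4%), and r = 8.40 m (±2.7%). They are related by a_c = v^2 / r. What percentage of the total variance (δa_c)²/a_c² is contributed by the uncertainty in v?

91.4%

(δa_c/a_c)² = (2·δv/v)² + (-1·δr/r)²
  v term: (2×0.0440)² = 0.00774
  r term: (-1×0.0270)² = 0.000729
Total = 0.00847. Share from v = 0.00774/0.00847 = 0.914.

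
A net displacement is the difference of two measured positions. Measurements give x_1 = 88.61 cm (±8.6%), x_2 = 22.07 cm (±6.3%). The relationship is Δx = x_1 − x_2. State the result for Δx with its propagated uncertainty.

Δx is a linear combination, so absolute uncertainties add in quadrature:
  (δx_1)² = 58.1;  (δx_2)² = 1.93
δΔx = √(60.0) = 7.75 cm
Δx = 66.54 cm.

66.54 ± 7.75 cm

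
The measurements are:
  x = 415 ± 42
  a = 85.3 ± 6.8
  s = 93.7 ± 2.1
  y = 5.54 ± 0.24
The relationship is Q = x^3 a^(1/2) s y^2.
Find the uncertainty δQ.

6.06e+11

For a monomial Q ∝ x^3, a^(1/2), s, y^2, fractional errors add in quadrature:
  (3·δx/x)² = (3×0.101)² = 0.0922;  (½·δa/a)² = (0.5×0.0797)² = 0.00159;  (1·δs/s)² = (1×0.0224)² = 0.000502;  (2·δy/y)² = (2×0.0433)² = 0.00751
δQ/Q = √(0.102) = 0.319
Q = 1.9e+12, so δQ = 0.319 × 1.9e+12 = 6.06e+11.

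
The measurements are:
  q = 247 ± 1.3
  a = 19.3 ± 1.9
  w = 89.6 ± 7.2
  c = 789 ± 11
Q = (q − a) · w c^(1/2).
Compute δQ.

46600

Let u = q − a = 228. δu = √(δq² + δa²) = √(1.69 + 3.61) = 2.30, so δu/u = 0.0101.
Q is then a monomial in u, w, c:
δQ/Q = √((δu/u)² + (1·δw/w)² + (½·δc/c)²) = √(0.000102 + 0.00646 + 4.86e-05) = 0.0813
Q = 5.73e+05, so δQ = 0.0813 × 5.73e+05 = 46600.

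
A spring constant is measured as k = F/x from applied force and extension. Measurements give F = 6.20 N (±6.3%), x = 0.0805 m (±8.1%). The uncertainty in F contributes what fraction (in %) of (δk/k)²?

37.7%

(δk/k)² = (1·δF/F)² + (-1·δx/x)²
  F term: (1×0.0630)² = 0.00397
  x term: (-1×0.0810)² = 0.00656
Total = 0.0105. Share from F = 0.00397/0.0105 = 0.377.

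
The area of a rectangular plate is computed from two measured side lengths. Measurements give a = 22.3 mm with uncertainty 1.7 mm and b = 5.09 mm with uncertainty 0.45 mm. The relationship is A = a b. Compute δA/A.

Since A is a product/quotient, work with relative uncertainties:
  (1·δa/a)² = (1×0.0762)² = 0.00581;  (1·δb/b)² = (1×0.0884)² = 0.00782
δA/A = √(0.0136) = 0.117

0.117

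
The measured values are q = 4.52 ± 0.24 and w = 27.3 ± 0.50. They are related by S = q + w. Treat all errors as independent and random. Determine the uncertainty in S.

0.555

Each term contributes (cᵢ δxᵢ)² to (δS)²:
  (δq)² = 0.0576;  (δw)² = 0.250
δS = √(0.308) = 0.555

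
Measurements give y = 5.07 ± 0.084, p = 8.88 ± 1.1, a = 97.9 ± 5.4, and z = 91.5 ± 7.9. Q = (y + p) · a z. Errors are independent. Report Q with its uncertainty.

(1.25 ± 0.162) × 10^5

Let u = y + p = 14.0. δu = √(δy² + δp²) = √(0.00706 + 1.21) = 1.10, so δu/u = 0.0791.
Q is then a monomial in u, a, z:
δQ/Q = √((δu/u)² + (1·δa/a)² + (1·δz/z)²) = √(0.00625 + 0.00304 + 0.00745) = 0.129
Q = 1.25e+05, so δQ = 0.129 × 1.25e+05 = 16200.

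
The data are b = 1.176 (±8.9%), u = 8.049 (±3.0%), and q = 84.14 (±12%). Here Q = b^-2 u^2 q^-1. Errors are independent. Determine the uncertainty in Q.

0.124

Since Q is a product/quotient, work with relative uncertainties:
  (-2·δb/b)² = (-2×0.0890)² = 0.0317;  (2·δu/u)² = (2×0.0300)² = 0.00360;  (-1·δq/q)² = (-1×0.120)² = 0.0144
δQ/Q = √(0.0497) = 0.223
Q = 0.5568, so δQ = 0.223 × 0.5568 = 0.124.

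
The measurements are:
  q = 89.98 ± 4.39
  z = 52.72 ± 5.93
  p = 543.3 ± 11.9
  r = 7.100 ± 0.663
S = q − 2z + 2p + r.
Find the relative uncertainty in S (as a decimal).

Each term contributes (cᵢ δxᵢ)² to (δS)²:
  (δq)² = 19.3;  (2·δz)² = 141;  (2·δp)² = 566;  (δr)² = 0.440
δS = √(727) = 27.0
S = 1078, so δS/S = 27.0/1078 = 0.0250.

0.0250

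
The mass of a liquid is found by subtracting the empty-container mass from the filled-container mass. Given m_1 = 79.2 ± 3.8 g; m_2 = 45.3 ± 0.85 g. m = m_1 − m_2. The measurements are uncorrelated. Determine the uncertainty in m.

m is a linear combination, so absolute uncertainties add in quadrature:
  (δm_1)² = 14.4;  (δm_2)² = 0.722
δm = √(15.2) = 3.89 g

3.89 g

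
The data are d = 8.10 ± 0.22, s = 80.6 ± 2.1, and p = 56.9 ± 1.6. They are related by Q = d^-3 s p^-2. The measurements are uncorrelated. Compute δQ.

4.8e-06

Each factor contributes (exponent × relative error)² to (δQ/Q)²:
  (-3·δd/d)² = (-3×0.0272)² = 0.00664;  (1·δs/s)² = (1×0.0261)² = 0.000679;  (-2·δp/p)² = (-2×0.0281)² = 0.00316
δQ/Q = √(0.0105) = 0.102
Q = 4.68e-05, so δQ = 0.102 × 4.68e-05 = 4.8e-06.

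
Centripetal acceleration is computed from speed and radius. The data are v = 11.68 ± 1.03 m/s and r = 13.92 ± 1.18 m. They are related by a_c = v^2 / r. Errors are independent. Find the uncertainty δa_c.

Relative error in a monomial: (δa_c/a_c)² = Σ (nᵢ · δxᵢ/xᵢ)².
  (2·δv/v)² = (2×0.0882)² = 0.0311;  (-1·δr/r)² = (-1×0.0848)² = 0.00719
δa_c/a_c = √(0.0383) = 0.196
a_c = 9.800 m/s^2, so δa_c = 0.196 × 9.800 = 1.92 m/s^2.

1.92 m/s^2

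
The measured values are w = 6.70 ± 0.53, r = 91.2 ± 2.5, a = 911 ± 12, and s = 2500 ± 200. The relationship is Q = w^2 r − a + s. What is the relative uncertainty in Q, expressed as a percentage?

Let p = w^2·r = 4090. δp/p = √((2·δw/w)² + (1·δr/r)²) = √(0.0250 + 0.000751) = 0.161, so δp = 657.
Q = p − a + s: δQ = √(δp² + δa² + δs²) = √(4.32e+05 + 144 + 40000) = 687
Q = 5680, so δQ/Q = 687/5680 = 0.121.

12.1%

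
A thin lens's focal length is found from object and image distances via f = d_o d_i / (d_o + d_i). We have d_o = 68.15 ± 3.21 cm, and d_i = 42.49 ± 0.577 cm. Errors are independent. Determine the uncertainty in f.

∂f/∂d_o = (d_i/(d_o+d_i))² = 0.147;  ∂f/∂d_i = (d_o/(d_o+d_i))² = 0.379
δf = √((∂f/∂d_o · δd_o)² + (∂f/∂d_i · δd_i)²) = √(0.224 + 0.0479) = 0.522 cm

0.522 cm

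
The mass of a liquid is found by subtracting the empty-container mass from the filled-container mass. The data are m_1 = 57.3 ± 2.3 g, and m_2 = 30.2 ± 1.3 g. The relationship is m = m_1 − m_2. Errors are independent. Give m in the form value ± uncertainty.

27.1 ± 2.64 g

Absolute uncertainties add in quadrature for a linear combination:
  (δm_1)² = 5.29;  (δm_2)² = 1.69
δm = √(6.98) = 2.64 g
m = 27.1 g.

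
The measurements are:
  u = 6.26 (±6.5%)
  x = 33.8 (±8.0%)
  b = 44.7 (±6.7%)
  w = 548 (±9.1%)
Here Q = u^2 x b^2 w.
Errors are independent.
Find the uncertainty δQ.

3.23e+08

Q is a product of powers, so relative uncertainties combine in quadrature:
  (2·δu/u)² = (2×0.0650)² = 0.0169;  (1·δx/x)² = (1×0.0800)² = 0.00640;  (2·δb/b)² = (2×0.0670)² = 0.0180;  (1·δw/w)² = (1×0.0910)² = 0.00828
δQ/Q = √(0.0495) = 0.223
Q = 1.45e+09, so δQ = 0.223 × 1.45e+09 = 3.23e+08.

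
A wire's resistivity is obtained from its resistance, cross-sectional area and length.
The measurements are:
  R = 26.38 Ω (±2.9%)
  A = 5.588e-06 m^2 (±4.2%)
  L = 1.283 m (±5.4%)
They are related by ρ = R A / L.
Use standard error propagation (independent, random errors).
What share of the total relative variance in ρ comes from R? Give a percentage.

(δρ/ρ)² = (1·δR/R)² + (1·δA/A)² + (-1·δL/L)²
  R term: (1×0.0290)² = 0.000841
  A term: (1×0.0420)² = 0.00176
  L term: (-1×0.0540)² = 0.00292
Total = 0.00552. Share from R = 0.000841/0.00552 = 0.152.

15.2%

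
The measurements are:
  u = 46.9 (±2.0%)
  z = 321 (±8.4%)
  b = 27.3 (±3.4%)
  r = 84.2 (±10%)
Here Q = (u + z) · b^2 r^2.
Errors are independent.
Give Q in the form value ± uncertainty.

Let w = u + z = 368. δw = √(δu² + δz²) = √(0.880 + 727) = 27.0, so δw/w = 0.0733.
Q is then a monomial in w, b, r:
δQ/Q = √((δw/w)² + (2·δb/b)² + (2·δr/r)²) = √(0.00538 + 0.00462 + 0.0400) = 0.224
Q = 1.94e+09, so δQ = 0.224 × 1.94e+09 = 4.35e+08.

(1.94 ± 0.435) × 10^9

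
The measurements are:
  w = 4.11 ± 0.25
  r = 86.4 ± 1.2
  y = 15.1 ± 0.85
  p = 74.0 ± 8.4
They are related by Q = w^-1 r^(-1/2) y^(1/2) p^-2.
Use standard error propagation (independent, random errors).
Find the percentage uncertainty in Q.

Q is a product of powers, so relative uncertainties combine in quadrature:
  (-1·δw/w)² = (-1×0.0608)² = 0.00370;  (−½·δr/r)² = (-0.5×0.0139)² = 4.82e-05;  (½·δy/y)² = (0.5×0.0563)² = 0.000792;  (-2·δp/p)² = (-2×0.114)² = 0.0515
δQ/Q = √(0.0561) = 0.237

23.7%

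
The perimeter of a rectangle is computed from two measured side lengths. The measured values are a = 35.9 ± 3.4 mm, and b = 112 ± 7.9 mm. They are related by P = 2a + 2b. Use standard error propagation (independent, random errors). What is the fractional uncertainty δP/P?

Sums and differences: (δP)² = Σ (cᵢ δxᵢ)².
  (2·δa)² = 46.2;  (2·δb)² = 250
δP = √(296) = 17.2 mm
P = 296 mm, so δP/P = 17.2/296 = 0.0582.

0.0582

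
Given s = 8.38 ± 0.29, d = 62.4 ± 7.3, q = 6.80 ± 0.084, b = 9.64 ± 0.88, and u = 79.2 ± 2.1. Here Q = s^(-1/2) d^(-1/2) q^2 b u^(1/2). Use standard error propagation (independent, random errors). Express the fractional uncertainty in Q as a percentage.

11.3%

Products/powers → add relative errors in quadrature, weighted by exponent:
  (−½·δs/s)² = (-0.5×0.0346)² = 0.000299;  (−½·δd/d)² = (-0.5×0.117)² = 0.00342;  (2·δq/q)² = (2×0.0124)² = 0.000610;  (1·δb/b)² = (1×0.0913)² = 0.00833;  (½·δu/u)² = (0.5×0.0265)² = 0.000176
δQ/Q = √(0.0128) = 0.113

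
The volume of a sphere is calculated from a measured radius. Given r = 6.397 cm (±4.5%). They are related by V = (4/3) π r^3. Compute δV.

V ∝ r^3, so δV/V = |3| · δr/r = 3 × 0.0450 = 0.135.
V = 1097 cm^3, so δV = 0.135 × 1097 = 148 cm^3.

148 cm^3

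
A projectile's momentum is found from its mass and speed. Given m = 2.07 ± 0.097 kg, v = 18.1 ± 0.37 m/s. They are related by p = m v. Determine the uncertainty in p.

For a monomial p ∝ m, v, fractional errors add in quadrature:
  (1·δm/m)² = (1×0.0469)² = 0.00220;  (1·δv/v)² = (1×0.0204)² = 0.000418
δp/p = √(0.00261) = 0.0511
p = 37.5 kg·m/s, so δp = 0.0511 × 37.5 = 1.92 kg·m/s.

1.92 kg·m/s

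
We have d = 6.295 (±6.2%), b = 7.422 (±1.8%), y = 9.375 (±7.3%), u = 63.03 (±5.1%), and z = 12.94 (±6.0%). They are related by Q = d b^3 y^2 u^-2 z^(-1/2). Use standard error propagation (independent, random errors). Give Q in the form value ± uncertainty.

15.83 ± 3.14

Products/powers → add relative errors in quadrature, weighted by exponent:
  (1·δd/d)² = (1×0.0620)² = 0.00384;  (3·δb/b)² = (3×0.0180)² = 0.00292;  (2·δy/y)² = (2×0.0730)² = 0.0213;  (-2·δu/u)² = (-2×0.0510)² = 0.0104;  (−½·δz/z)² = (-0.5×0.0600)² = 0.000900
δQ/Q = √(0.0394) = 0.198
Q = 15.83, so δQ = 0.198 × 15.83 = 3.14.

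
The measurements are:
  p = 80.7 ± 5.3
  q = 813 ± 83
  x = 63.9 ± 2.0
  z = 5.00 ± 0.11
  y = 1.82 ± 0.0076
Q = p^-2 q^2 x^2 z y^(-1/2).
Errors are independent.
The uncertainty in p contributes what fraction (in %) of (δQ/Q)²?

27.2%

(δQ/Q)² = (-2·δp/p)² + (2·δq/q)² + (2·δx/x)² + (1·δz/z)² + (−½·δy/y)²
  p term: (-2×0.0657)² = 0.0173
  q term: (2×0.102)² = 0.0417
  x term: (2×0.0313)² = 0.00392
  z term: (1×0.0220)² = 0.000484
  y term: (-0.5×0.00418)² = 4.36e-06
Total = 0.0634. Share from p = 0.0173/0.0634 = 0.272.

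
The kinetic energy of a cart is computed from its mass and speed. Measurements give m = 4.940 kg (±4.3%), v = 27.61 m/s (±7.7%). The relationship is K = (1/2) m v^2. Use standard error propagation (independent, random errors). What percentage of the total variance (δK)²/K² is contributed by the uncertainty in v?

92.8%

(δK/K)² = (1·δm/m)² + (2·δv/v)²
  m term: (1×0.0430)² = 0.00185
  v term: (2×0.0770)² = 0.0237
Total = 0.0256. Share from v = 0.0237/0.0256 = 0.928.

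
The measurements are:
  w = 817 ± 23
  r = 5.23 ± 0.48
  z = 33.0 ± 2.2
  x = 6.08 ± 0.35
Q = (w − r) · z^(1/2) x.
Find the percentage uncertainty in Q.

Let u = w − r = 812. δu = √(δw² + δr²) = √(529 + 0.230) = 23.0, so δu/u = 0.0283.
Q is then a monomial in u, z, x:
δQ/Q = √((δu/u)² + (½·δz/z)² + (1·δx/x)²) = √(0.000803 + 0.00111 + 0.00331) = 0.0723

7.23%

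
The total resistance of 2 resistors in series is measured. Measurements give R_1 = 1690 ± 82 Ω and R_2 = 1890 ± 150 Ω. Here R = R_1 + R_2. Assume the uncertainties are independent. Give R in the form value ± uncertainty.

3580 ± 171 Ω

Absolute uncertainties add in quadrature for a linear combination:
  (δR_1)² = 6720;  (δR_2)² = 22500
δR = √(29200) = 171 Ω
R = 3580 Ω.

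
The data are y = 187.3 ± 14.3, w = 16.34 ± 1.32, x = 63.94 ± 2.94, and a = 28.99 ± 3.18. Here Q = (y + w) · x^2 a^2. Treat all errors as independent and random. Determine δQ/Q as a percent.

24.8%

Let u = y + w = 203.6. δu = √(δy² + δw²) = √(204 + 1.74) = 14.4, so δu/u = 0.0705.
Q is then a monomial in u, x, a:
δQ/Q = √((δu/u)² + (2·δx/x)² + (2·δa/a)²) = √(0.00497 + 0.00846 + 0.0481) = 0.248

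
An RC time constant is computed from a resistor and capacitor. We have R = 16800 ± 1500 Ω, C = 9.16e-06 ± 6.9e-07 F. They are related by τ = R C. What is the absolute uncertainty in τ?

Each factor contributes (exponent × relative error)² to (δτ/τ)²:
  (1·δR/R)² = (1×0.0893)² = 0.00797;  (1·δC/C)² = (1×0.0753)² = 0.00567
δτ/τ = √(0.0136) = 0.117
τ = 0.154 s, so δτ = 0.117 × 0.154 = 0.0180 s.

0.0180 s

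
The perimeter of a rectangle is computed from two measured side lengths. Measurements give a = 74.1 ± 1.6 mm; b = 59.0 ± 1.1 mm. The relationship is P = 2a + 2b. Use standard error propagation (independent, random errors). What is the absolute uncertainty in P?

Sums and differences: (δP)² = Σ (cᵢ δxᵢ)².
  (2·δa)² = 10.2;  (2·δb)² = 4.84
δP = √(15.1) = 3.88 mm

3.88 mm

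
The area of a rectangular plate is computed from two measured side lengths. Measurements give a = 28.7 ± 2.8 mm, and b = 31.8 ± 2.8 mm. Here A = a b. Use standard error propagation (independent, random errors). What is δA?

A is a product of powers, so relative uncertainties combine in quadrature:
  (1·δa/a)² = (1×0.0976)² = 0.00952;  (1·δb/b)² = (1×0.0881)² = 0.00775
δA/A = √(0.0173) = 0.131
A = 913 mm^2, so δA = 0.131 × 913 = 120 mm^2.

120 mm^2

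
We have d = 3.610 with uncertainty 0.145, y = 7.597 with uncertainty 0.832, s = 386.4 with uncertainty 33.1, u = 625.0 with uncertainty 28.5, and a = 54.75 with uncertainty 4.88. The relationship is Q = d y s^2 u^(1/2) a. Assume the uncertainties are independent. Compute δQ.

1.27e+09

Products/powers → add relative errors in quadrature, weighted by exponent:
  (1·δd/d)² = (1×0.0402)² = 0.00161;  (1·δy/y)² = (1×0.110)² = 0.0120;  (2·δs/s)² = (2×0.0857)² = 0.0294;  (½·δu/u)² = (0.5×0.0456)² = 0.000520;  (1·δa/a)² = (1×0.0891)² = 0.00794
δQ/Q = √(0.0514) = 0.227
Q = 5.605e+09, so δQ = 0.227 × 5.605e+09 = 1.27e+09.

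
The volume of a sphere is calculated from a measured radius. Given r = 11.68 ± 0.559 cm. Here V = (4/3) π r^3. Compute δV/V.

0.144

Each factor contributes (exponent × relative error)² to (δV/V)²:
  (3·δr/r)² = (3×0.0479)² = 0.0206
δV/V = √(0.0206) = 0.144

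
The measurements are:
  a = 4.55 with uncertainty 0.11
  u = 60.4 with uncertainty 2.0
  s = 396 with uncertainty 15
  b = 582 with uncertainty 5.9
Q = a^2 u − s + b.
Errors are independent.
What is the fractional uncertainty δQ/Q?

Let p = a^2·u = 1250. δp/p = √((2·δa/a)² + (1·δu/u)²) = √(0.00234 + 0.00110) = 0.0586, so δp = 73.3.
Q = p − s + b: δQ = √(δp² + δs² + δb²) = √(5370 + 225 + 34.8) = 75.0
Q = 1440, so δQ/Q = 75.0/1440 = 0.0522.

0.0522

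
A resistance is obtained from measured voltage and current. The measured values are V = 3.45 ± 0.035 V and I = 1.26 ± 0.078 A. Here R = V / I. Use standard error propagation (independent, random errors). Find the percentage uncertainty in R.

Since R is a product/quotient, work with relative uncertainties:
  (1·δV/V)² = (1×0.0101)² = 0.000103;  (-1·δI/I)² = (-1×0.0619)² = 0.00383
δR/R = √(0.00394) = 0.0627

6.27%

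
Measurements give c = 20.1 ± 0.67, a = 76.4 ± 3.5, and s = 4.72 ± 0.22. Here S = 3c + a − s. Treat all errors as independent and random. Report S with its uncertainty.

132 ± 4.04

S is a linear combination, so absolute uncertainties add in quadrature:
  (3·δc)² = 4.04;  (δa)² = 12.2;  (δs)² = 0.0484
δS = √(16.3) = 4.04
S = 132.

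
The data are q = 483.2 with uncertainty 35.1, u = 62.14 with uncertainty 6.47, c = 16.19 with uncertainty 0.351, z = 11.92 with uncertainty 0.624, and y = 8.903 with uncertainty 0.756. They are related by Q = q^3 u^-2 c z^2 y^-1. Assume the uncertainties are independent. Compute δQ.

2.5e+06

Products/powers → add relative errors in quadrature, weighted by exponent:
  (3·δq/q)² = (3×0.0726)² = 0.0475;  (-2·δu/u)² = (-2×0.104)² = 0.0434;  (1·δc/c)² = (1×0.0217)² = 0.000470;  (2·δz/z)² = (2×0.0523)² = 0.0110;  (-1·δy/y)² = (-1×0.0849)² = 0.00721
δQ/Q = √(0.109) = 0.331
Q = 7.549e+06, so δQ = 0.331 × 7.549e+06 = 2.5e+06.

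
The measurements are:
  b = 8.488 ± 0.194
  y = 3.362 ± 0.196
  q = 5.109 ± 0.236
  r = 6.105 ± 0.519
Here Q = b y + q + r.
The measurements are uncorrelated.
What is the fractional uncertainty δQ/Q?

Let p = b·y = 28.54. δp/p = √((1·δb/b)² + (1·δy/y)²) = √(0.000522 + 0.00340) = 0.0626, so δp = 1.79.
Q = p + q + r: δQ = √(δp² + δq² + δr²) = √(3.19 + 0.0557 + 0.269) = 1.88
Q = 39.75, so δQ/Q = 1.88/39.75 = 0.0472.

0.0472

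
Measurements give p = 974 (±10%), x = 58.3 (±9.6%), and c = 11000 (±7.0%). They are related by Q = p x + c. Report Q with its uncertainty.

67800 ± 7910

Let w = p·x = 56800. δw/w = √((1·δp/p)² + (1·δx/x)²) = √(0.0100 + 0.00922) = 0.139, so δw = 7870.
Q = w + c: δQ = √(δw² + δc²) = √(6.2e+07 + 5.93e+05) = 7910
Q = 67800.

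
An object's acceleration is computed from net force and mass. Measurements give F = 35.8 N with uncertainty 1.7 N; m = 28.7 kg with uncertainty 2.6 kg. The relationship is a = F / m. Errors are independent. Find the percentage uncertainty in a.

10.2%

Each factor contributes (exponent × relative error)² to (δa/a)²:
  (1·δF/F)² = (1×0.0475)² = 0.00225;  (-1·δm/m)² = (-1×0.0906)² = 0.00821
δa/a = √(0.0105) = 0.102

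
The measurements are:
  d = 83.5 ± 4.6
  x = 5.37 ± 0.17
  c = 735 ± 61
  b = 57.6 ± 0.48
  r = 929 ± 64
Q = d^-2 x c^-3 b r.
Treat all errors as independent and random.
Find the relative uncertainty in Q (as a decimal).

Since Q is a product/quotient, work with relative uncertainties:
  (-2·δd/d)² = (-2×0.0551)² = 0.0121;  (1·δx/x)² = (1×0.0317)² = 0.00100;  (-3·δc/c)² = (-3×0.0830)² = 0.0620;  (1·δb/b)² = (1×0.00833)² = 6.94e-05;  (1·δr/r)² = (1×0.0689)² = 0.00475
δQ/Q = √(0.0799) = 0.283

0.283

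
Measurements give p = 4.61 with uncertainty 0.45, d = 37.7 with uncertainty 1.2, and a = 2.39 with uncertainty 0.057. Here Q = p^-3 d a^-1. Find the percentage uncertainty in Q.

Relative error in a monomial: (δQ/Q)² = Σ (nᵢ · δxᵢ/xᵢ)².
  (-3·δp/p)² = (-3×0.0976)² = 0.0858;  (1·δd/d)² = (1×0.0318)² = 0.00101;  (-1·δa/a)² = (-1×0.0238)² = 0.000569
δQ/Q = √(0.0873) = 0.296

29.6%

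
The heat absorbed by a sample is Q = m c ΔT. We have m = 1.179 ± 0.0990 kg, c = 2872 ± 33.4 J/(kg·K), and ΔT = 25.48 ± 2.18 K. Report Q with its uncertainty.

Q is a product of powers, so relative uncertainties combine in quadrature:
  (1·δm/m)² = (1×0.0840)² = 0.00705;  (1·δc/c)² = (1×0.0116)² = 0.000135;  (1·δΔT/ΔT)² = (1×0.0856)² = 0.00732
δQ/Q = √(0.0145) = 0.120
Q = 86280 J, so δQ = 0.120 × 86280 = 10400 J.

86280 ± 10400 J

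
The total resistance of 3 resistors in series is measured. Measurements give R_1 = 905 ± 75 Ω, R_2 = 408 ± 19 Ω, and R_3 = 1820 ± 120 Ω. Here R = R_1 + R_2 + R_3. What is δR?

143 Ω

Sums and differences: (δR)² = Σ (cᵢ δxᵢ)².
  (δR_1)² = 5620;  (δR_2)² = 361;  (δR_3)² = 14400
δR = √(20400) = 143 Ω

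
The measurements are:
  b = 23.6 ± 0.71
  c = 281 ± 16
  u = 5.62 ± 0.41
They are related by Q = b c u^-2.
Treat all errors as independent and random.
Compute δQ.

Q is a product of powers, so relative uncertainties combine in quadrature:
  (1·δb/b)² = (1×0.0301)² = 0.000905;  (1·δc/c)² = (1×0.0569)² = 0.00324;  (-2·δu/u)² = (-2×0.0730)² = 0.0213
δQ/Q = √(0.0254) = 0.159
Q = 210, so δQ = 0.159 × 210 = 33.5.

33.5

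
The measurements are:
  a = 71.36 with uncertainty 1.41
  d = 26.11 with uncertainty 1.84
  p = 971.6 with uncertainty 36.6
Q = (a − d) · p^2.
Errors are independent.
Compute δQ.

Let u = a − d = 45.25. δu = √(δa² + δd²) = √(1.99 + 3.39) = 2.32, so δu/u = 0.0512.
Q is then a monomial in u, p:
δQ/Q = √((δu/u)² + (2·δp/p)²) = √(0.00262 + 0.00568) = 0.0911
Q = 4.272e+07, so δQ = 0.0911 × 4.272e+07 = 3.89e+06.

3.89e+06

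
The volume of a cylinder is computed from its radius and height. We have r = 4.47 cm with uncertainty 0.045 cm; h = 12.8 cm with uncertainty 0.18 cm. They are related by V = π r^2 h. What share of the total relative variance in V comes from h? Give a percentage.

(δV/V)² = (2·δr/r)² + (1·δh/h)²
  r term: (2×0.0101)² = 0.000405
  h term: (1×0.0141)² = 0.000198
Total = 0.000603. Share from h = 0.000198/0.000603 = 0.328.

32.8%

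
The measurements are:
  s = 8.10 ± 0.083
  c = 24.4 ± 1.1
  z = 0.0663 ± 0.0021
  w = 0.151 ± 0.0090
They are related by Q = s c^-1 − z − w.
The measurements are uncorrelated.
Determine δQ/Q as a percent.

15.6%

Let p = s·c^-1 = 0.332. δp/p = √((1·δs/s)² + (-1·δc/c)²) = √(0.000105 + 0.00203) = 0.0462, so δp = 0.0153.
Q = p − z − w: δQ = √(δp² + δz² + δw²) = √(0.000236 + 4.41e-06 + 8.1e-05) = 0.0179
Q = 0.115, so δQ/Q = 0.0179/0.115 = 0.156.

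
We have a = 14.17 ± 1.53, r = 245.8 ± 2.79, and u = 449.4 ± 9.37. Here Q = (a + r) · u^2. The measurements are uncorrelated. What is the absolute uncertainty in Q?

Let w = a + r = 260.0. δw = √(δa² + δr²) = √(2.34 + 7.78) = 3.18, so δw/w = 0.0122.
Q is then a monomial in w, u:
δQ/Q = √((δw/w)² + (2·δu/u)²) = √(0.000150 + 0.00174) = 0.0435
Q = 5.25e+07, so δQ = 0.0435 × 5.25e+07 = 2.28e+06.

2.28e+06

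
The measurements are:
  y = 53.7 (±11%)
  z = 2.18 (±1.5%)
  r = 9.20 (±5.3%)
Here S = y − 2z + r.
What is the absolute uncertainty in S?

5.93

Sums and differences: (δS)² = Σ (cᵢ δxᵢ)².
  (δy)² = 34.9;  (2·δz)² = 0.00428;  (δr)² = 0.238
δS = √(35.1) = 5.93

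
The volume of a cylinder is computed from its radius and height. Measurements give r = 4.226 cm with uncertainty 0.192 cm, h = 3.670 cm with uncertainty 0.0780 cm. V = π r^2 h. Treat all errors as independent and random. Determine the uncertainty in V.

19.2 cm^3

V is a product of powers, so relative uncertainties combine in quadrature:
  (2·δr/r)² = (2×0.0454)² = 0.00826;  (1·δh/h)² = (1×0.0213)² = 0.000452
δV/V = √(0.00871) = 0.0933
V = 205.9 cm^3, so δV = 0.0933 × 205.9 = 19.2 cm^3.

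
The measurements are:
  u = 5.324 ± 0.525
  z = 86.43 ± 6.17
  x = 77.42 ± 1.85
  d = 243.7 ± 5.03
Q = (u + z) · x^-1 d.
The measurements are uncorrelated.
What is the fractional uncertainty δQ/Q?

0.0745

Let w = u + z = 91.75. δw = √(δu² + δz²) = √(0.276 + 38.1) = 6.19, so δw/w = 0.0675.
Q is then a monomial in w, x, d:
δQ/Q = √((δw/w)² + (-1·δx/x)² + (1·δd/d)²) = √(0.00455 + 0.000571 + 0.000426) = 0.0745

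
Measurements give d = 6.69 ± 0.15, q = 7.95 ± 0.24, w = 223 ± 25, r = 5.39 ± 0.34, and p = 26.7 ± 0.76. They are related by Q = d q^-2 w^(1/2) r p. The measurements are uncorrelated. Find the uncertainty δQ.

Relative error in a monomial: (δQ/Q)² = Σ (nᵢ · δxᵢ/xᵢ)².
  (1·δd/d)² = (1×0.0224)² = 0.000503;  (-2·δq/q)² = (-2×0.0302)² = 0.00365;  (½·δw/w)² = (0.5×0.112)² = 0.00314;  (1·δr/r)² = (1×0.0631)² = 0.00398;  (1·δp/p)² = (1×0.0285)² = 0.000810
δQ/Q = √(0.0121) = 0.110
Q = 227, so δQ = 0.110 × 227 = 25.0.

25.0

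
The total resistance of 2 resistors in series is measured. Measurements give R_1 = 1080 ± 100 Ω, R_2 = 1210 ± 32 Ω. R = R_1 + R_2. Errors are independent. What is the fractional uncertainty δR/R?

0.0458

For a sum/difference, combine absolute errors in quadrature:
  (δR_1)² = 10000;  (δR_2)² = 1020
δR = √(11000) = 105 Ω
R = 2290 Ω, so δR/R = 105/2290 = 0.0458.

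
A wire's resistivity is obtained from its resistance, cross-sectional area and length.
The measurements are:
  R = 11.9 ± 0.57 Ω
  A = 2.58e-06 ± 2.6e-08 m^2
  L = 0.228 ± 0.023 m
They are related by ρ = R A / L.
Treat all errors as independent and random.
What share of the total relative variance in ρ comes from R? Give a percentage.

(δρ/ρ)² = (1·δR/R)² + (1·δA/A)² + (-1·δL/L)²
  R term: (1×0.0479)² = 0.00229
  A term: (1×0.0101)² = 0.000102
  L term: (-1×0.101)² = 0.0102
Total = 0.0126. Share from R = 0.00229/0.0126 = 0.182.

18.2%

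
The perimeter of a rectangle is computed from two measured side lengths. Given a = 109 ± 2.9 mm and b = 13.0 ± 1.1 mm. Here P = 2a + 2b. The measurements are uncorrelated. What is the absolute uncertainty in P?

For a sum/difference, combine absolute errors in quadrature:
  (2·δa)² = 33.6;  (2·δb)² = 4.84
δP = √(38.5) = 6.20 mm

6.20 mm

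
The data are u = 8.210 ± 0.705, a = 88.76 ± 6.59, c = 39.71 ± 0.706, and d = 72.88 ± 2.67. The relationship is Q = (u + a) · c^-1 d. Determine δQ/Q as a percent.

Let w = u + a = 96.97. δw = √(δu² + δa²) = √(0.497 + 43.4) = 6.63, so δw/w = 0.0683.
Q is then a monomial in w, c, d:
δQ/Q = √((δw/w)² + (-1·δc/c)² + (1·δd/d)²) = √(0.00467 + 0.000316 + 0.00134) = 0.0796

7.96%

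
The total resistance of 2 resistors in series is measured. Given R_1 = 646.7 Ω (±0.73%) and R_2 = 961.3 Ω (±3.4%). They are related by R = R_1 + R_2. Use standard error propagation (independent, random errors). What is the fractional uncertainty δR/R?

0.0205

Absolute uncertainties add in quadrature for a linear combination:
  (δR_1)² = 22.3;  (δR_2)² = 1070
δR = √(1090) = 33.0 Ω
R = 1608 Ω, so δR/R = 33.0/1608 = 0.0205.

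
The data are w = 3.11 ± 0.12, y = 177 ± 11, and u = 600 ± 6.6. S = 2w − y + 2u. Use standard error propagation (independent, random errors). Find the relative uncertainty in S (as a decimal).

0.0167

Absolute uncertainties add in quadrature for a linear combination:
  (2·δw)² = 0.0576;  (δy)² = 121;  (2·δu)² = 174
δS = √(295) = 17.2
S = 1030, so δS/S = 17.2/1030 = 0.0167.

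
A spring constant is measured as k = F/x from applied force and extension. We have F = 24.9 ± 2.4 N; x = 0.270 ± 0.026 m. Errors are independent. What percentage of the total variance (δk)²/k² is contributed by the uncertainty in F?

50.0%

(δk/k)² = (1·δF/F)² + (-1·δx/x)²
  F term: (1×0.0964)² = 0.00929
  x term: (-1×0.0963)² = 0.00927
Total = 0.0186. Share from F = 0.00929/0.0186 = 0.500.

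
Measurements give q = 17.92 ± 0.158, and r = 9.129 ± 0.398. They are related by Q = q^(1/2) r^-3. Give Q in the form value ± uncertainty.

Each factor contributes (exponent × relative error)² to (δQ/Q)²:
  (½·δq/q)² = (0.5×0.00882)² = 1.94e-05;  (-3·δr/r)² = (-3×0.0436)² = 0.0171
δQ/Q = √(0.0171) = 0.131
Q = 0.005564, so δQ = 0.131 × 0.005564 = 0.000728.

0.005564 ± 0.000728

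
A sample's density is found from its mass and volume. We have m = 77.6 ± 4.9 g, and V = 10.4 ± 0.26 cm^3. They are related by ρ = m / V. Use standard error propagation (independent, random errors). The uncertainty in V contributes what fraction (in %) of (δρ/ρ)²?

13.6%

(δρ/ρ)² = (1·δm/m)² + (-1·δV/V)²
  m term: (1×0.0631)² = 0.00399
  V term: (-1×0.0250)² = 0.000625
Total = 0.00461. Share from V = 0.000625/0.00461 = 0.136.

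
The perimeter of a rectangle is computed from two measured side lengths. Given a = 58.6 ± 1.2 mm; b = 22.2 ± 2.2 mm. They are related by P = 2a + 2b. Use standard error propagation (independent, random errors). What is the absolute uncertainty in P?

Sums and differences: (δP)² = Σ (cᵢ δxᵢ)².
  (2·δa)² = 5.76;  (2·δb)² = 19.4
δP = √(25.1) = 5.01 mm

5.01 mm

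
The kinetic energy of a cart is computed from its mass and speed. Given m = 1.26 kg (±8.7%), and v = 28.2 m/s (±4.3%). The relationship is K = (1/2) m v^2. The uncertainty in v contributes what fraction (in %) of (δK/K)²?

49.4%

(δK/K)² = (1·δm/m)² + (2·δv/v)²
  m term: (1×0.0870)² = 0.00757
  v term: (2×0.0430)² = 0.00740
Total = 0.0150. Share from v = 0.00740/0.0150 = 0.494.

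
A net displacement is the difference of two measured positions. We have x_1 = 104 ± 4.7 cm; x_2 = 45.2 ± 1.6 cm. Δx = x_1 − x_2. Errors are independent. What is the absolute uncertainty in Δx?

4.96 cm

Absolute uncertainties add in quadrature for a linear combination:
  (δx_1)² = 22.1;  (δx_2)² = 2.56
δΔx = √(24.7) = 4.96 cm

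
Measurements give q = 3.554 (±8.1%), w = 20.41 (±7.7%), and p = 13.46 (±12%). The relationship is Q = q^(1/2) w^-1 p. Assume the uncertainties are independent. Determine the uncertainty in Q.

Products/powers → add relative errors in quadrature, weighted by exponent:
  (½·δq/q)² = (0.5×0.0810)² = 0.00164;  (-1·δw/w)² = (-1×0.0770)² = 0.00593;  (1·δp/p)² = (1×0.120)² = 0.0144
δQ/Q = √(0.0220) = 0.148
Q = 1.243, so δQ = 0.148 × 1.243 = 0.184.

0.184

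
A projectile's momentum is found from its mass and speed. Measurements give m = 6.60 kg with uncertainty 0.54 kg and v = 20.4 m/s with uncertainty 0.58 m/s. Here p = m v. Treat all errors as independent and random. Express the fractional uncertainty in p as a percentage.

8.66%

For a monomial p ∝ m, v, fractional errors add in quadrature:
  (1·δm/m)² = (1×0.0818)² = 0.00669;  (1·δv/v)² = (1×0.0284)² = 0.000808
δp/p = √(0.00750) = 0.0866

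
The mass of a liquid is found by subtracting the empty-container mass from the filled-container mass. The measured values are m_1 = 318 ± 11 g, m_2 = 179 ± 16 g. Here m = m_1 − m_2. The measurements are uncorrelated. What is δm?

19.4 g

Each term contributes (cᵢ δxᵢ)² to (δm)²:
  (δm_1)² = 121;  (δm_2)² = 256
δm = √(377) = 19.4 g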